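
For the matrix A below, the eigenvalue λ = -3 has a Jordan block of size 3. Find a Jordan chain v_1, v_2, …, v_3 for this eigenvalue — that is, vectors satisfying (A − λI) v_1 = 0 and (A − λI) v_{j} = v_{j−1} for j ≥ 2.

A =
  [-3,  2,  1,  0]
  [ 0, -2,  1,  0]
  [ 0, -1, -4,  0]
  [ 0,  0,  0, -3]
A Jordan chain for λ = -3 of length 3:
v_1 = (1, 0, 0, 0)ᵀ
v_2 = (2, 1, -1, 0)ᵀ
v_3 = (0, 1, 0, 0)ᵀ

Let N = A − (-3)·I. We want v_3 with N^3 v_3 = 0 but N^2 v_3 ≠ 0; then v_{j-1} := N · v_j for j = 3, …, 2.

Pick v_3 = (0, 1, 0, 0)ᵀ.
Then v_2 = N · v_3 = (2, 1, -1, 0)ᵀ.
Then v_1 = N · v_2 = (1, 0, 0, 0)ᵀ.

Sanity check: (A − (-3)·I) v_1 = (0, 0, 0, 0)ᵀ = 0. ✓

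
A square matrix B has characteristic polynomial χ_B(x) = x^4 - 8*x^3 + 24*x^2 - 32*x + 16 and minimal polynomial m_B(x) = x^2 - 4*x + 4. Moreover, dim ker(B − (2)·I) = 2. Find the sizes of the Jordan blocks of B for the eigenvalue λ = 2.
Block sizes for λ = 2: [2, 2]

Step 1 — from the characteristic polynomial, algebraic multiplicity of λ = 2 is 4. From dim ker(B − (2)·I) = 2, there are exactly 2 Jordan blocks for λ = 2.
Step 2 — from the minimal polynomial, the factor (x − 2)^2 tells us the largest block for λ = 2 has size 2.
Step 3 — with total size 4, 2 blocks, and largest block 2, the block sizes (in nonincreasing order) are [2, 2].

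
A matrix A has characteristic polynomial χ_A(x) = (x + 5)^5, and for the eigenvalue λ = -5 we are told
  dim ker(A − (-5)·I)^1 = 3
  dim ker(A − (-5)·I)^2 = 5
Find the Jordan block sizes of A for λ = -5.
Block sizes for λ = -5: [2, 2, 1]

From the dimensions of kernels of powers, the number of Jordan blocks of size at least j is d_j − d_{j−1} where d_j = dim ker(N^j) (with d_0 = 0). Computing the differences gives [3, 2].
The number of blocks of size exactly k is (#blocks of size ≥ k) − (#blocks of size ≥ k + 1), so the partition is: 1 block(s) of size 1, 2 block(s) of size 2.
In nonincreasing order the block sizes are [2, 2, 1].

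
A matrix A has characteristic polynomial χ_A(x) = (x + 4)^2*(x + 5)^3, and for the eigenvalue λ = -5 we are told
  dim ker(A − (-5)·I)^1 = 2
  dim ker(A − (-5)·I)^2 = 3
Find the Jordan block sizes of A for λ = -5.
Block sizes for λ = -5: [2, 1]

From the dimensions of kernels of powers, the number of Jordan blocks of size at least j is d_j − d_{j−1} where d_j = dim ker(N^j) (with d_0 = 0). Computing the differences gives [2, 1].
The number of blocks of size exactly k is (#blocks of size ≥ k) − (#blocks of size ≥ k + 1), so the partition is: 1 block(s) of size 1, 1 block(s) of size 2.
In nonincreasing order the block sizes are [2, 1].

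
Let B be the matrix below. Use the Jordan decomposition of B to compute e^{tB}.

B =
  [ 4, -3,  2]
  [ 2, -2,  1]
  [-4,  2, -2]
e^{tB} =
  [t^2 + 4*t + 1, -t^2 - 3*t, t^2/2 + 2*t]
  [2*t, 1 - 2*t, t]
  [-2*t^2 - 4*t, 2*t^2 + 2*t, -t^2 - 2*t + 1]

Strategy: write B = P · J · P⁻¹ where J is a Jordan canonical form, so e^{tB} = P · e^{tJ} · P⁻¹, and e^{tJ} can be computed block-by-block.

B has Jordan form
J =
  [0, 1, 0]
  [0, 0, 1]
  [0, 0, 0]
(up to reordering of blocks).

Per-block formulas:
  For a 3×3 Jordan block J_3(0): exp(t · J_3(0)) = e^(0t)·(I + t·N + (t^2/2)·N^2), where N is the 3×3 nilpotent shift.

After assembling e^{tJ} and conjugating by P, we get:

e^{tB} =
  [t^2 + 4*t + 1, -t^2 - 3*t, t^2/2 + 2*t]
  [2*t, 1 - 2*t, t]
  [-2*t^2 - 4*t, 2*t^2 + 2*t, -t^2 - 2*t + 1]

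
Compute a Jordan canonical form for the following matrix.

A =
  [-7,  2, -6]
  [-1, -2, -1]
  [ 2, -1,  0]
J_3(-3)

The characteristic polynomial is
  det(x·I − A) = x^3 + 9*x^2 + 27*x + 27 = (x + 3)^3

Eigenvalues and multiplicities (the geometric multiplicity of λ is n − rank(A − λI), which equals the number of Jordan blocks for λ):
  λ = -3: algebraic multiplicity = 3, geometric multiplicity = 1

Determining the block sizes for each eigenvalue:
  λ = -3: one block (gm = 1), so the single block has size am = 3 → block sizes [3]

Assembling the blocks gives a Jordan form
J =
  [-3,  1,  0]
  [ 0, -3,  1]
  [ 0,  0, -3]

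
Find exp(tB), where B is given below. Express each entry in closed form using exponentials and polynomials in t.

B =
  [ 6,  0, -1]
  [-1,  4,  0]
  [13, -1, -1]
e^{tB} =
  [-2*t^2*exp(3*t) + 3*t*exp(3*t) + exp(3*t), t^2*exp(3*t)/2, t^2*exp(3*t)/2 - t*exp(3*t)]
  [-2*t^2*exp(3*t) - t*exp(3*t), t^2*exp(3*t)/2 + t*exp(3*t) + exp(3*t), t^2*exp(3*t)/2]
  [-6*t^2*exp(3*t) + 13*t*exp(3*t), 3*t^2*exp(3*t)/2 - t*exp(3*t), 3*t^2*exp(3*t)/2 - 4*t*exp(3*t) + exp(3*t)]

Strategy: write B = P · J · P⁻¹ where J is a Jordan canonical form, so e^{tB} = P · e^{tJ} · P⁻¹, and e^{tJ} can be computed block-by-block.

B has Jordan form
J =
  [3, 1, 0]
  [0, 3, 1]
  [0, 0, 3]
(up to reordering of blocks).

Per-block formulas:
  For a 3×3 Jordan block J_3(3): exp(t · J_3(3)) = e^(3t)·(I + t·N + (t^2/2)·N^2), where N is the 3×3 nilpotent shift.

After assembling e^{tJ} and conjugating by P, we get:

e^{tB} =
  [-2*t^2*exp(3*t) + 3*t*exp(3*t) + exp(3*t), t^2*exp(3*t)/2, t^2*exp(3*t)/2 - t*exp(3*t)]
  [-2*t^2*exp(3*t) - t*exp(3*t), t^2*exp(3*t)/2 + t*exp(3*t) + exp(3*t), t^2*exp(3*t)/2]
  [-6*t^2*exp(3*t) + 13*t*exp(3*t), 3*t^2*exp(3*t)/2 - t*exp(3*t), 3*t^2*exp(3*t)/2 - 4*t*exp(3*t) + exp(3*t)]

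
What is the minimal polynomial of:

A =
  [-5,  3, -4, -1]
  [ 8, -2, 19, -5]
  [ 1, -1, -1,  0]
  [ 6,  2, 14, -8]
x^3 + 12*x^2 + 48*x + 64

The characteristic polynomial is χ_A(x) = (x + 4)^4, so the eigenvalues are known. The minimal polynomial is
  m_A(x) = Π_λ (x − λ)^{k_λ}
where k_λ is the size of the *largest* Jordan block for λ (equivalently, the smallest k with (A − λI)^k v = 0 for every generalised eigenvector v of λ).

  λ = -4: largest Jordan block has size 3, contributing (x + 4)^3

So m_A(x) = (x + 4)^3 = x^3 + 12*x^2 + 48*x + 64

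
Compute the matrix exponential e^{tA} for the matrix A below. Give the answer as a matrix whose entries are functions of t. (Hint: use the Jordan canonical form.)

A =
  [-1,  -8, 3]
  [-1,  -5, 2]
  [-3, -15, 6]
e^{tA} =
  [1 - t, 3*t^2/2 - 8*t, -t^2/2 + 3*t]
  [-t, 3*t^2/2 - 5*t + 1, -t^2/2 + 2*t]
  [-3*t, 9*t^2/2 - 15*t, -3*t^2/2 + 6*t + 1]

Strategy: write A = P · J · P⁻¹ where J is a Jordan canonical form, so e^{tA} = P · e^{tJ} · P⁻¹, and e^{tJ} can be computed block-by-block.

A has Jordan form
J =
  [0, 1, 0]
  [0, 0, 1]
  [0, 0, 0]
(up to reordering of blocks).

Per-block formulas:
  For a 3×3 Jordan block J_3(0): exp(t · J_3(0)) = e^(0t)·(I + t·N + (t^2/2)·N^2), where N is the 3×3 nilpotent shift.

After assembling e^{tJ} and conjugating by P, we get:

e^{tA} =
  [1 - t, 3*t^2/2 - 8*t, -t^2/2 + 3*t]
  [-t, 3*t^2/2 - 5*t + 1, -t^2/2 + 2*t]
  [-3*t, 9*t^2/2 - 15*t, -3*t^2/2 + 6*t + 1]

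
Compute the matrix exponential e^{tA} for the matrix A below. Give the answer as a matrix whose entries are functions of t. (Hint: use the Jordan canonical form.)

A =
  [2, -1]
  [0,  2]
e^{tA} =
  [exp(2*t), -t*exp(2*t)]
  [0, exp(2*t)]

Strategy: write A = P · J · P⁻¹ where J is a Jordan canonical form, so e^{tA} = P · e^{tJ} · P⁻¹, and e^{tJ} can be computed block-by-block.

A has Jordan form
J =
  [2, 1]
  [0, 2]
(up to reordering of blocks).

Per-block formulas:
  For a 2×2 Jordan block J_2(2): exp(t · J_2(2)) = e^(2t)·(I + t·N), where N is the 2×2 nilpotent shift.

After assembling e^{tJ} and conjugating by P, we get:

e^{tA} =
  [exp(2*t), -t*exp(2*t)]
  [0, exp(2*t)]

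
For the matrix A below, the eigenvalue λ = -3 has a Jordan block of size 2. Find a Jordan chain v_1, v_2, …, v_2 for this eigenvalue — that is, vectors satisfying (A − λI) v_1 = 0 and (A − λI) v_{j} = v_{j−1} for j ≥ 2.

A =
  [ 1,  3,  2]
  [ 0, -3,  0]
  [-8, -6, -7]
A Jordan chain for λ = -3 of length 2:
v_1 = (4, 0, -8)ᵀ
v_2 = (1, 0, 0)ᵀ

Let N = A − (-3)·I. We want v_2 with N^2 v_2 = 0 but N^1 v_2 ≠ 0; then v_{j-1} := N · v_j for j = 2, …, 2.

Pick v_2 = (1, 0, 0)ᵀ.
Then v_1 = N · v_2 = (4, 0, -8)ᵀ.

Sanity check: (A − (-3)·I) v_1 = (0, 0, 0)ᵀ = 0. ✓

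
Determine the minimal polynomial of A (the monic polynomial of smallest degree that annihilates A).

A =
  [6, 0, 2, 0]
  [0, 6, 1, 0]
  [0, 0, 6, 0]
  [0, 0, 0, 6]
x^2 - 12*x + 36

The characteristic polynomial is χ_A(x) = (x - 6)^4, so the eigenvalues are known. The minimal polynomial is
  m_A(x) = Π_λ (x − λ)^{k_λ}
where k_λ is the size of the *largest* Jordan block for λ (equivalently, the smallest k with (A − λI)^k v = 0 for every generalised eigenvector v of λ).

  λ = 6: largest Jordan block has size 2, contributing (x − 6)^2

So m_A(x) = (x - 6)^2 = x^2 - 12*x + 36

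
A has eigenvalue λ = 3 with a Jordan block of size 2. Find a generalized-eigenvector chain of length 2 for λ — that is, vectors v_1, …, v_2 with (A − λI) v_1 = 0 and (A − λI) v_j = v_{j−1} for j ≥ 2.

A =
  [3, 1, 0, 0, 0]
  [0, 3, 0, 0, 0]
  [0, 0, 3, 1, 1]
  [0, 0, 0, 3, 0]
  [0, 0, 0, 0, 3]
A Jordan chain for λ = 3 of length 2:
v_1 = (1, 0, 0, 0, 0)ᵀ
v_2 = (0, 1, 0, 0, 0)ᵀ

Let N = A − (3)·I. We want v_2 with N^2 v_2 = 0 but N^1 v_2 ≠ 0; then v_{j-1} := N · v_j for j = 2, …, 2.

Pick v_2 = (0, 1, 0, 0, 0)ᵀ.
Then v_1 = N · v_2 = (1, 0, 0, 0, 0)ᵀ.

Sanity check: (A − (3)·I) v_1 = (0, 0, 0, 0, 0)ᵀ = 0. ✓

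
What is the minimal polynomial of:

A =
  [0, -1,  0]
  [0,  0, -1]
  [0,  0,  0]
x^3

The characteristic polynomial is χ_A(x) = x^3, so the eigenvalues are known. The minimal polynomial is
  m_A(x) = Π_λ (x − λ)^{k_λ}
where k_λ is the size of the *largest* Jordan block for λ (equivalently, the smallest k with (A − λI)^k v = 0 for every generalised eigenvector v of λ).

  λ = 0: largest Jordan block has size 3, contributing (x − 0)^3

So m_A(x) = x^3 = x^3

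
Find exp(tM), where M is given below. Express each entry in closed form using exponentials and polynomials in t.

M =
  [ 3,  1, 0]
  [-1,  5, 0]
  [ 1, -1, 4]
e^{tM} =
  [-t*exp(4*t) + exp(4*t), t*exp(4*t), 0]
  [-t*exp(4*t), t*exp(4*t) + exp(4*t), 0]
  [t*exp(4*t), -t*exp(4*t), exp(4*t)]

Strategy: write M = P · J · P⁻¹ where J is a Jordan canonical form, so e^{tM} = P · e^{tJ} · P⁻¹, and e^{tJ} can be computed block-by-block.

M has Jordan form
J =
  [4, 1, 0]
  [0, 4, 0]
  [0, 0, 4]
(up to reordering of blocks).

Per-block formulas:
  For a 2×2 Jordan block J_2(4): exp(t · J_2(4)) = e^(4t)·(I + t·N), where N is the 2×2 nilpotent shift.
  For a 1×1 block at λ = 4: exp(t · [4]) = [e^(4t)].

After assembling e^{tJ} and conjugating by P, we get:

e^{tM} =
  [-t*exp(4*t) + exp(4*t), t*exp(4*t), 0]
  [-t*exp(4*t), t*exp(4*t) + exp(4*t), 0]
  [t*exp(4*t), -t*exp(4*t), exp(4*t)]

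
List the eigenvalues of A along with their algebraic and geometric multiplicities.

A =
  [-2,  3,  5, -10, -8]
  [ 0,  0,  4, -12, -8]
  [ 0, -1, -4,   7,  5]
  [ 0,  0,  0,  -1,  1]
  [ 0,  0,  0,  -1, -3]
λ = -2: alg = 5, geom = 2

Step 1 — factor the characteristic polynomial to read off the algebraic multiplicities:
  χ_A(x) = (x + 2)^5

Step 2 — compute geometric multiplicities via the rank-nullity identity g(λ) = n − rank(A − λI):
  rank(A − (-2)·I) = 3, so dim ker(A − (-2)·I) = n − 3 = 2

Summary:
  λ = -2: algebraic multiplicity = 5, geometric multiplicity = 2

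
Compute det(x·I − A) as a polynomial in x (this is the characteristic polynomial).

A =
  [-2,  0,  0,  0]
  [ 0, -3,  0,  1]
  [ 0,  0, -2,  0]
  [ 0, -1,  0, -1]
x^4 + 8*x^3 + 24*x^2 + 32*x + 16

Expanding det(x·I − A) (e.g. by cofactor expansion or by noting that A is similar to its Jordan form J, which has the same characteristic polynomial as A) gives
  χ_A(x) = x^4 + 8*x^3 + 24*x^2 + 32*x + 16
which factors as (x + 2)^4. The eigenvalues (with algebraic multiplicities) are λ = -2 with multiplicity 4.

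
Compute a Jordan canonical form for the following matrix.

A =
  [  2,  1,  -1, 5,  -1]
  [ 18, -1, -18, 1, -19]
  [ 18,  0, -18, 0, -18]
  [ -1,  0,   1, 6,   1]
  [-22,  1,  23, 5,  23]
J_3(0) ⊕ J_2(6)

The characteristic polynomial is
  det(x·I − A) = x^5 - 12*x^4 + 36*x^3 = x^3*(x - 6)^2

Eigenvalues and multiplicities (the geometric multiplicity of λ is n − rank(A − λI), which equals the number of Jordan blocks for λ):
  λ = 0: algebraic multiplicity = 3, geometric multiplicity = 1
  λ = 6: algebraic multiplicity = 2, geometric multiplicity = 1

Determining the block sizes for each eigenvalue:
  λ = 0: one block (gm = 1), so the single block has size am = 3 → block sizes [3]
  λ = 6: one block (gm = 1), so the single block has size am = 2 → block sizes [2]

Assembling the blocks gives a Jordan form
J =
  [0, 1, 0, 0, 0]
  [0, 0, 1, 0, 0]
  [0, 0, 0, 0, 0]
  [0, 0, 0, 6, 1]
  [0, 0, 0, 0, 6]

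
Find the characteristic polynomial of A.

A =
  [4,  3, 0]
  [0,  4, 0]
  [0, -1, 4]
x^3 - 12*x^2 + 48*x - 64

Expanding det(x·I − A) (e.g. by cofactor expansion or by noting that A is similar to its Jordan form J, which has the same characteristic polynomial as A) gives
  χ_A(x) = x^3 - 12*x^2 + 48*x - 64
which factors as (x - 4)^3. The eigenvalues (with algebraic multiplicities) are λ = 4 with multiplicity 3.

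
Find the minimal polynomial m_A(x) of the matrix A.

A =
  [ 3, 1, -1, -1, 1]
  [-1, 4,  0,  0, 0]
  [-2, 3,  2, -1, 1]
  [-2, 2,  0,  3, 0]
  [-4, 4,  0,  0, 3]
x^3 - 9*x^2 + 27*x - 27

The characteristic polynomial is χ_A(x) = (x - 3)^5, so the eigenvalues are known. The minimal polynomial is
  m_A(x) = Π_λ (x − λ)^{k_λ}
where k_λ is the size of the *largest* Jordan block for λ (equivalently, the smallest k with (A − λI)^k v = 0 for every generalised eigenvector v of λ).

  λ = 3: largest Jordan block has size 3, contributing (x − 3)^3

So m_A(x) = (x - 3)^3 = x^3 - 9*x^2 + 27*x - 27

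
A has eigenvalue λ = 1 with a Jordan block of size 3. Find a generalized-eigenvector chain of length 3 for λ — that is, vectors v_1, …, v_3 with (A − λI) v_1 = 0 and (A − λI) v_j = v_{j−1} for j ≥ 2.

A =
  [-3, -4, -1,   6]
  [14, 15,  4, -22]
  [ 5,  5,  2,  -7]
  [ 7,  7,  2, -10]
A Jordan chain for λ = 1 of length 3:
v_1 = (-3, 6, 6, 3)ᵀ
v_2 = (-4, 14, 5, 7)ᵀ
v_3 = (1, 0, 0, 0)ᵀ

Let N = A − (1)·I. We want v_3 with N^3 v_3 = 0 but N^2 v_3 ≠ 0; then v_{j-1} := N · v_j for j = 3, …, 2.

Pick v_3 = (1, 0, 0, 0)ᵀ.
Then v_2 = N · v_3 = (-4, 14, 5, 7)ᵀ.
Then v_1 = N · v_2 = (-3, 6, 6, 3)ᵀ.

Sanity check: (A − (1)·I) v_1 = (0, 0, 0, 0)ᵀ = 0. ✓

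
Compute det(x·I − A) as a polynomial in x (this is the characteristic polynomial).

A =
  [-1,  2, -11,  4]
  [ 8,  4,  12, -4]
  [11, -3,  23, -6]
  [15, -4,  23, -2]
x^4 - 24*x^3 + 216*x^2 - 864*x + 1296

Expanding det(x·I − A) (e.g. by cofactor expansion or by noting that A is similar to its Jordan form J, which has the same characteristic polynomial as A) gives
  χ_A(x) = x^4 - 24*x^3 + 216*x^2 - 864*x + 1296
which factors as (x - 6)^4. The eigenvalues (with algebraic multiplicities) are λ = 6 with multiplicity 4.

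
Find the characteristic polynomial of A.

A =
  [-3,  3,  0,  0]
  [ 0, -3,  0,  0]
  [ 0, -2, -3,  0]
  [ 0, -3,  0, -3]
x^4 + 12*x^3 + 54*x^2 + 108*x + 81

Expanding det(x·I − A) (e.g. by cofactor expansion or by noting that A is similar to its Jordan form J, which has the same characteristic polynomial as A) gives
  χ_A(x) = x^4 + 12*x^3 + 54*x^2 + 108*x + 81
which factors as (x + 3)^4. The eigenvalues (with algebraic multiplicities) are λ = -3 with multiplicity 4.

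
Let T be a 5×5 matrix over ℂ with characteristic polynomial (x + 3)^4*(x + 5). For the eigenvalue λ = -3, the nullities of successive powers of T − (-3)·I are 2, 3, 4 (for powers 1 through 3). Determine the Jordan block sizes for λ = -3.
Block sizes for λ = -3: [3, 1]

From the dimensions of kernels of powers, the number of Jordan blocks of size at least j is d_j − d_{j−1} where d_j = dim ker(N^j) (with d_0 = 0). Computing the differences gives [2, 1, 1].
The number of blocks of size exactly k is (#blocks of size ≥ k) − (#blocks of size ≥ k + 1), so the partition is: 1 block(s) of size 1, 1 block(s) of size 3.
In nonincreasing order the block sizes are [3, 1].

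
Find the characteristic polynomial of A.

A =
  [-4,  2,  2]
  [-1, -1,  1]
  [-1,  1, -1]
x^3 + 6*x^2 + 12*x + 8

Expanding det(x·I − A) (e.g. by cofactor expansion or by noting that A is similar to its Jordan form J, which has the same characteristic polynomial as A) gives
  χ_A(x) = x^3 + 6*x^2 + 12*x + 8
which factors as (x + 2)^3. The eigenvalues (with algebraic multiplicities) are λ = -2 with multiplicity 3.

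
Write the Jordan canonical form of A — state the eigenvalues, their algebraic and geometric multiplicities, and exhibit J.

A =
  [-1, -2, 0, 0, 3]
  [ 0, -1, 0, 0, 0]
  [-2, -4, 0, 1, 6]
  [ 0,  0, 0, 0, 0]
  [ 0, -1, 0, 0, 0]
J_2(-1) ⊕ J_2(0) ⊕ J_1(0)

The characteristic polynomial is
  det(x·I − A) = x^5 + 2*x^4 + x^3 = x^3*(x + 1)^2

Eigenvalues and multiplicities (the geometric multiplicity of λ is n − rank(A − λI), which equals the number of Jordan blocks for λ):
  λ = -1: algebraic multiplicity = 2, geometric multiplicity = 1
  λ = 0: algebraic multiplicity = 3, geometric multiplicity = 2

Determining the block sizes for each eigenvalue:
  λ = -1: one block (gm = 1), so the single block has size am = 2 → block sizes [2]
  λ = 0: 2 blocks summing to 3 forces exactly one block of size 2 and the rest size 1 → block sizes [2, 1]

Assembling the blocks gives a Jordan form
J =
  [-1,  1, 0, 0, 0]
  [ 0, -1, 0, 0, 0]
  [ 0,  0, 0, 1, 0]
  [ 0,  0, 0, 0, 0]
  [ 0,  0, 0, 0, 0]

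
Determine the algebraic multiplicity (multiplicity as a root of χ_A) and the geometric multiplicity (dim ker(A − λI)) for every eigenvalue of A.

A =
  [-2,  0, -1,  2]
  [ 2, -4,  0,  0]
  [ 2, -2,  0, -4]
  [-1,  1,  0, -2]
λ = -2: alg = 4, geom = 2

Step 1 — factor the characteristic polynomial to read off the algebraic multiplicities:
  χ_A(x) = (x + 2)^4

Step 2 — compute geometric multiplicities via the rank-nullity identity g(λ) = n − rank(A − λI):
  rank(A − (-2)·I) = 2, so dim ker(A − (-2)·I) = n − 2 = 2

Summary:
  λ = -2: algebraic multiplicity = 4, geometric multiplicity = 2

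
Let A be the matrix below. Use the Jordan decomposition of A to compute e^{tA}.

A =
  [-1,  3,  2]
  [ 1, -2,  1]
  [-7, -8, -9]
e^{tA} =
  [-t^2*exp(-4*t) + 3*t*exp(-4*t) + exp(-4*t), -t^2*exp(-4*t)/2 + 3*t*exp(-4*t), -t^2*exp(-4*t)/2 + 2*t*exp(-4*t)]
  [-t^2*exp(-4*t) + t*exp(-4*t), -t^2*exp(-4*t)/2 + 2*t*exp(-4*t) + exp(-4*t), -t^2*exp(-4*t)/2 + t*exp(-4*t)]
  [3*t^2*exp(-4*t) - 7*t*exp(-4*t), 3*t^2*exp(-4*t)/2 - 8*t*exp(-4*t), 3*t^2*exp(-4*t)/2 - 5*t*exp(-4*t) + exp(-4*t)]

Strategy: write A = P · J · P⁻¹ where J is a Jordan canonical form, so e^{tA} = P · e^{tJ} · P⁻¹, and e^{tJ} can be computed block-by-block.

A has Jordan form
J =
  [-4,  1,  0]
  [ 0, -4,  1]
  [ 0,  0, -4]
(up to reordering of blocks).

Per-block formulas:
  For a 3×3 Jordan block J_3(-4): exp(t · J_3(-4)) = e^(-4t)·(I + t·N + (t^2/2)·N^2), where N is the 3×3 nilpotent shift.

After assembling e^{tJ} and conjugating by P, we get:

e^{tA} =
  [-t^2*exp(-4*t) + 3*t*exp(-4*t) + exp(-4*t), -t^2*exp(-4*t)/2 + 3*t*exp(-4*t), -t^2*exp(-4*t)/2 + 2*t*exp(-4*t)]
  [-t^2*exp(-4*t) + t*exp(-4*t), -t^2*exp(-4*t)/2 + 2*t*exp(-4*t) + exp(-4*t), -t^2*exp(-4*t)/2 + t*exp(-4*t)]
  [3*t^2*exp(-4*t) - 7*t*exp(-4*t), 3*t^2*exp(-4*t)/2 - 8*t*exp(-4*t), 3*t^2*exp(-4*t)/2 - 5*t*exp(-4*t) + exp(-4*t)]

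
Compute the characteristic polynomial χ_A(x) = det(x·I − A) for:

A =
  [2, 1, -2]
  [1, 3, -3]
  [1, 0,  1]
x^3 - 6*x^2 + 12*x - 8

Expanding det(x·I − A) (e.g. by cofactor expansion or by noting that A is similar to its Jordan form J, which has the same characteristic polynomial as A) gives
  χ_A(x) = x^3 - 6*x^2 + 12*x - 8
which factors as (x - 2)^3. The eigenvalues (with algebraic multiplicities) are λ = 2 with multiplicity 3.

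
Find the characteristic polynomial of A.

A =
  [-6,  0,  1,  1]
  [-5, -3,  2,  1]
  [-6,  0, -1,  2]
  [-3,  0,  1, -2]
x^4 + 12*x^3 + 54*x^2 + 108*x + 81

Expanding det(x·I − A) (e.g. by cofactor expansion or by noting that A is similar to its Jordan form J, which has the same characteristic polynomial as A) gives
  χ_A(x) = x^4 + 12*x^3 + 54*x^2 + 108*x + 81
which factors as (x + 3)^4. The eigenvalues (with algebraic multiplicities) are λ = -3 with multiplicity 4.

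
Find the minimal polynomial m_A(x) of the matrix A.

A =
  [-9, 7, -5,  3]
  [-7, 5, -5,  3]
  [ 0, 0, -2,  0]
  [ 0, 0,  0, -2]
x^2 + 4*x + 4

The characteristic polynomial is χ_A(x) = (x + 2)^4, so the eigenvalues are known. The minimal polynomial is
  m_A(x) = Π_λ (x − λ)^{k_λ}
where k_λ is the size of the *largest* Jordan block for λ (equivalently, the smallest k with (A − λI)^k v = 0 for every generalised eigenvector v of λ).

  λ = -2: largest Jordan block has size 2, contributing (x + 2)^2

So m_A(x) = (x + 2)^2 = x^2 + 4*x + 4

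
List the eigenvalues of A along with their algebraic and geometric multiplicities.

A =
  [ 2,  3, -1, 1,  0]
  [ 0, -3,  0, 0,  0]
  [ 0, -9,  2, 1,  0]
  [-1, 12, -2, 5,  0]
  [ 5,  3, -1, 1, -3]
λ = -3: alg = 2, geom = 2; λ = 3: alg = 3, geom = 1

Step 1 — factor the characteristic polynomial to read off the algebraic multiplicities:
  χ_A(x) = (x - 3)^3*(x + 3)^2

Step 2 — compute geometric multiplicities via the rank-nullity identity g(λ) = n − rank(A − λI):
  rank(A − (-3)·I) = 3, so dim ker(A − (-3)·I) = n − 3 = 2
  rank(A − (3)·I) = 4, so dim ker(A − (3)·I) = n − 4 = 1

Summary:
  λ = -3: algebraic multiplicity = 2, geometric multiplicity = 2
  λ = 3: algebraic multiplicity = 3, geometric multiplicity = 1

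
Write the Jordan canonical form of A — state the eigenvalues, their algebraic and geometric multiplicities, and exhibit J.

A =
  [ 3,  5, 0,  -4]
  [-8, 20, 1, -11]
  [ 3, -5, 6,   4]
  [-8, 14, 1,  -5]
J_3(6) ⊕ J_1(6)

The characteristic polynomial is
  det(x·I − A) = x^4 - 24*x^3 + 216*x^2 - 864*x + 1296 = (x - 6)^4

Eigenvalues and multiplicities (the geometric multiplicity of λ is n − rank(A − λI), which equals the number of Jordan blocks for λ):
  λ = 6: algebraic multiplicity = 4, geometric multiplicity = 2

Determining the block sizes for each eigenvalue:
  λ = 6: with am = 4 and gm = 2, the partition is not yet determined (e.g. several partitions of 4 into 2 parts exist). Let N = A − (6)·I. Computing rank(N^1) = 2, rank(N^2) = 1, rank(N^3) = 0; the number of blocks of size ≥ j is rank(N^{j−1}) − rank(N^j), giving [2, 1, 1]. So we have 1 block(s) of size 3, 1 block(s) of size 1 → block sizes [3, 1]

Assembling the blocks gives a Jordan form
J =
  [6, 1, 0, 0]
  [0, 6, 1, 0]
  [0, 0, 6, 0]
  [0, 0, 0, 6]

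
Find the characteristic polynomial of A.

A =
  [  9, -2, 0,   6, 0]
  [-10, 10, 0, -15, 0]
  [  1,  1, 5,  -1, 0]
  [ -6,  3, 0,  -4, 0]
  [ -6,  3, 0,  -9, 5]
x^5 - 25*x^4 + 250*x^3 - 1250*x^2 + 3125*x - 3125

Expanding det(x·I − A) (e.g. by cofactor expansion or by noting that A is similar to its Jordan form J, which has the same characteristic polynomial as A) gives
  χ_A(x) = x^5 - 25*x^4 + 250*x^3 - 1250*x^2 + 3125*x - 3125
which factors as (x - 5)^5. The eigenvalues (with algebraic multiplicities) are λ = 5 with multiplicity 5.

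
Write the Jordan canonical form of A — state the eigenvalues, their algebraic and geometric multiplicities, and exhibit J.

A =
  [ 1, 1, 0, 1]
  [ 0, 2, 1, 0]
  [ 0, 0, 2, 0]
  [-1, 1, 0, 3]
J_3(2) ⊕ J_1(2)

The characteristic polynomial is
  det(x·I − A) = x^4 - 8*x^3 + 24*x^2 - 32*x + 16 = (x - 2)^4

Eigenvalues and multiplicities (the geometric multiplicity of λ is n − rank(A − λI), which equals the number of Jordan blocks for λ):
  λ = 2: algebraic multiplicity = 4, geometric multiplicity = 2

Determining the block sizes for each eigenvalue:
  λ = 2: with am = 4 and gm = 2, the partition is not yet determined (e.g. several partitions of 4 into 2 parts exist). Let N = A − (2)·I. Computing rank(N^1) = 2, rank(N^2) = 1, rank(N^3) = 0; the number of blocks of size ≥ j is rank(N^{j−1}) − rank(N^j), giving [2, 1, 1]. So we have 1 block(s) of size 3, 1 block(s) of size 1 → block sizes [3, 1]

Assembling the blocks gives a Jordan form
J =
  [2, 1, 0, 0]
  [0, 2, 1, 0]
  [0, 0, 2, 0]
  [0, 0, 0, 2]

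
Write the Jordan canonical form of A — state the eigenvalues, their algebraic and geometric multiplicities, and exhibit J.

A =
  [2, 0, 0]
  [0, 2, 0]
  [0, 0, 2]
J_1(2) ⊕ J_1(2) ⊕ J_1(2)

The characteristic polynomial is
  det(x·I − A) = x^3 - 6*x^2 + 12*x - 8 = (x - 2)^3

Eigenvalues and multiplicities (the geometric multiplicity of λ is n − rank(A − λI), which equals the number of Jordan blocks for λ):
  λ = 2: algebraic multiplicity = 3, geometric multiplicity = 3

Determining the block sizes for each eigenvalue:
  λ = 2: gm = am = 3, so every block has size 1 → block sizes [1, 1, 1]

Assembling the blocks gives a Jordan form
J =
  [2, 0, 0]
  [0, 2, 0]
  [0, 0, 2]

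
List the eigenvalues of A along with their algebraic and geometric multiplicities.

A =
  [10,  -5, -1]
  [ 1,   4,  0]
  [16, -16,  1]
λ = 5: alg = 3, geom = 1

Step 1 — factor the characteristic polynomial to read off the algebraic multiplicities:
  χ_A(x) = (x - 5)^3

Step 2 — compute geometric multiplicities via the rank-nullity identity g(λ) = n − rank(A − λI):
  rank(A − (5)·I) = 2, so dim ker(A − (5)·I) = n − 2 = 1

Summary:
  λ = 5: algebraic multiplicity = 3, geometric multiplicity = 1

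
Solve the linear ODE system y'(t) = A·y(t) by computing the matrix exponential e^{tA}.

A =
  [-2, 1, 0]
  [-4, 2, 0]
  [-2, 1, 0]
e^{tA} =
  [1 - 2*t, t, 0]
  [-4*t, 2*t + 1, 0]
  [-2*t, t, 1]

Strategy: write A = P · J · P⁻¹ where J is a Jordan canonical form, so e^{tA} = P · e^{tJ} · P⁻¹, and e^{tJ} can be computed block-by-block.

A has Jordan form
J =
  [0, 1, 0]
  [0, 0, 0]
  [0, 0, 0]
(up to reordering of blocks).

Per-block formulas:
  For a 1×1 block at λ = 0: exp(t · [0]) = [e^(0t)].
  For a 2×2 Jordan block J_2(0): exp(t · J_2(0)) = e^(0t)·(I + t·N), where N is the 2×2 nilpotent shift.

After assembling e^{tJ} and conjugating by P, we get:

e^{tA} =
  [1 - 2*t, t, 0]
  [-4*t, 2*t + 1, 0]
  [-2*t, t, 1]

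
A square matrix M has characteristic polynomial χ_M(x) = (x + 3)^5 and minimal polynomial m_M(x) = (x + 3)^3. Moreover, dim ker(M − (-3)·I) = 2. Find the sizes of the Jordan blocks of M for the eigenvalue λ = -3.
Block sizes for λ = -3: [3, 2]

Step 1 — from the characteristic polynomial, algebraic multiplicity of λ = -3 is 5. From dim ker(M − (-3)·I) = 2, there are exactly 2 Jordan blocks for λ = -3.
Step 2 — from the minimal polynomial, the factor (x + 3)^3 tells us the largest block for λ = -3 has size 3.
Step 3 — with total size 5, 2 blocks, and largest block 3, the block sizes (in nonincreasing order) are [3, 2].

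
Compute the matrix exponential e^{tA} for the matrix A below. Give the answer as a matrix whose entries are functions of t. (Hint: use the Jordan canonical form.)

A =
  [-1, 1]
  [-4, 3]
e^{tA} =
  [-2*t*exp(t) + exp(t), t*exp(t)]
  [-4*t*exp(t), 2*t*exp(t) + exp(t)]

Strategy: write A = P · J · P⁻¹ where J is a Jordan canonical form, so e^{tA} = P · e^{tJ} · P⁻¹, and e^{tJ} can be computed block-by-block.

A has Jordan form
J =
  [1, 1]
  [0, 1]
(up to reordering of blocks).

Per-block formulas:
  For a 2×2 Jordan block J_2(1): exp(t · J_2(1)) = e^(1t)·(I + t·N), where N is the 2×2 nilpotent shift.

After assembling e^{tJ} and conjugating by P, we get:

e^{tA} =
  [-2*t*exp(t) + exp(t), t*exp(t)]
  [-4*t*exp(t), 2*t*exp(t) + exp(t)]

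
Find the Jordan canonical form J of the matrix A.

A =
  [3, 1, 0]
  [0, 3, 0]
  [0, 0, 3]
J_2(3) ⊕ J_1(3)

The characteristic polynomial is
  det(x·I − A) = x^3 - 9*x^2 + 27*x - 27 = (x - 3)^3

Eigenvalues and multiplicities (the geometric multiplicity of λ is n − rank(A − λI), which equals the number of Jordan blocks for λ):
  λ = 3: algebraic multiplicity = 3, geometric multiplicity = 2

Determining the block sizes for each eigenvalue:
  λ = 3: 2 blocks summing to 3 forces exactly one block of size 2 and the rest size 1 → block sizes [2, 1]

Assembling the blocks gives a Jordan form
J =
  [3, 1, 0]
  [0, 3, 0]
  [0, 0, 3]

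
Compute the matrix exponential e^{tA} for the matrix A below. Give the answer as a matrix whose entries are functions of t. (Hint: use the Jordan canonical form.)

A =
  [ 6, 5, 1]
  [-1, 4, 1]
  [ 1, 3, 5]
e^{tA} =
  [-3*t^2*exp(5*t)/2 + t*exp(5*t) + exp(5*t), 3*t^2*exp(5*t)/2 + 5*t*exp(5*t), 3*t^2*exp(5*t) + t*exp(5*t)]
  [t^2*exp(5*t)/2 - t*exp(5*t), -t^2*exp(5*t)/2 - t*exp(5*t) + exp(5*t), -t^2*exp(5*t) + t*exp(5*t)]
  [-t^2*exp(5*t) + t*exp(5*t), t^2*exp(5*t) + 3*t*exp(5*t), 2*t^2*exp(5*t) + exp(5*t)]

Strategy: write A = P · J · P⁻¹ where J is a Jordan canonical form, so e^{tA} = P · e^{tJ} · P⁻¹, and e^{tJ} can be computed block-by-block.

A has Jordan form
J =
  [5, 1, 0]
  [0, 5, 1]
  [0, 0, 5]
(up to reordering of blocks).

Per-block formulas:
  For a 3×3 Jordan block J_3(5): exp(t · J_3(5)) = e^(5t)·(I + t·N + (t^2/2)·N^2), where N is the 3×3 nilpotent shift.

After assembling e^{tJ} and conjugating by P, we get:

e^{tA} =
  [-3*t^2*exp(5*t)/2 + t*exp(5*t) + exp(5*t), 3*t^2*exp(5*t)/2 + 5*t*exp(5*t), 3*t^2*exp(5*t) + t*exp(5*t)]
  [t^2*exp(5*t)/2 - t*exp(5*t), -t^2*exp(5*t)/2 - t*exp(5*t) + exp(5*t), -t^2*exp(5*t) + t*exp(5*t)]
  [-t^2*exp(5*t) + t*exp(5*t), t^2*exp(5*t) + 3*t*exp(5*t), 2*t^2*exp(5*t) + exp(5*t)]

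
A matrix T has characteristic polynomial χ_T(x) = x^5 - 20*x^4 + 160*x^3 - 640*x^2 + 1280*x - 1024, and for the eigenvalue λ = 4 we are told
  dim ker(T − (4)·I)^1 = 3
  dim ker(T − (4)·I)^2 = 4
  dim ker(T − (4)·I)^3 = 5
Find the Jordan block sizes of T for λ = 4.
Block sizes for λ = 4: [3, 1, 1]

From the dimensions of kernels of powers, the number of Jordan blocks of size at least j is d_j − d_{j−1} where d_j = dim ker(N^j) (with d_0 = 0). Computing the differences gives [3, 1, 1].
The number of blocks of size exactly k is (#blocks of size ≥ k) − (#blocks of size ≥ k + 1), so the partition is: 2 block(s) of size 1, 1 block(s) of size 3.
In nonincreasing order the block sizes are [3, 1, 1].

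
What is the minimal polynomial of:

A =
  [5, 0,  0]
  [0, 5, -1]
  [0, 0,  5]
x^2 - 10*x + 25

The characteristic polynomial is χ_A(x) = (x - 5)^3, so the eigenvalues are known. The minimal polynomial is
  m_A(x) = Π_λ (x − λ)^{k_λ}
where k_λ is the size of the *largest* Jordan block for λ (equivalently, the smallest k with (A − λI)^k v = 0 for every generalised eigenvector v of λ).

  λ = 5: largest Jordan block has size 2, contributing (x − 5)^2

So m_A(x) = (x - 5)^2 = x^2 - 10*x + 25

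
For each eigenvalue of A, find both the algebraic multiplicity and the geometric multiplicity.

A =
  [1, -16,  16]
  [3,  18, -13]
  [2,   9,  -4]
λ = 5: alg = 3, geom = 1

Step 1 — factor the characteristic polynomial to read off the algebraic multiplicities:
  χ_A(x) = (x - 5)^3

Step 2 — compute geometric multiplicities via the rank-nullity identity g(λ) = n − rank(A − λI):
  rank(A − (5)·I) = 2, so dim ker(A − (5)·I) = n − 2 = 1

Summary:
  λ = 5: algebraic multiplicity = 3, geometric multiplicity = 1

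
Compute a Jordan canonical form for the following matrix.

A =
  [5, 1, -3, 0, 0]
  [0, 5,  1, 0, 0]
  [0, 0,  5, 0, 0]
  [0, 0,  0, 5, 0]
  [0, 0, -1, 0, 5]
J_3(5) ⊕ J_1(5) ⊕ J_1(5)

The characteristic polynomial is
  det(x·I − A) = x^5 - 25*x^4 + 250*x^3 - 1250*x^2 + 3125*x - 3125 = (x - 5)^5

Eigenvalues and multiplicities (the geometric multiplicity of λ is n − rank(A − λI), which equals the number of Jordan blocks for λ):
  λ = 5: algebraic multiplicity = 5, geometric multiplicity = 3

Determining the block sizes for each eigenvalue:
  λ = 5: with am = 5 and gm = 3, the partition is not yet determined (e.g. several partitions of 5 into 3 parts exist). Let N = A − (5)·I. Computing rank(N^1) = 2, rank(N^2) = 1, rank(N^3) = 0; the number of blocks of size ≥ j is rank(N^{j−1}) − rank(N^j), giving [3, 1, 1]. So we have 1 block(s) of size 3, 2 block(s) of size 1 → block sizes [3, 1, 1]

Assembling the blocks gives a Jordan form
J =
  [5, 1, 0, 0, 0]
  [0, 5, 1, 0, 0]
  [0, 0, 5, 0, 0]
  [0, 0, 0, 5, 0]
  [0, 0, 0, 0, 5]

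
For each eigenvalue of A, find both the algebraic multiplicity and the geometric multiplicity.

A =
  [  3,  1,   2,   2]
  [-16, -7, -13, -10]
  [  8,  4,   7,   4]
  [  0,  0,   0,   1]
λ = 1: alg = 4, geom = 2

Step 1 — factor the characteristic polynomial to read off the algebraic multiplicities:
  χ_A(x) = (x - 1)^4

Step 2 — compute geometric multiplicities via the rank-nullity identity g(λ) = n − rank(A − λI):
  rank(A − (1)·I) = 2, so dim ker(A − (1)·I) = n − 2 = 2

Summary:
  λ = 1: algebraic multiplicity = 4, geometric multiplicity = 2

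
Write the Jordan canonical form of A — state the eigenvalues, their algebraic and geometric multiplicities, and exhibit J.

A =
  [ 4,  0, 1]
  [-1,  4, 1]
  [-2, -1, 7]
J_3(5)

The characteristic polynomial is
  det(x·I − A) = x^3 - 15*x^2 + 75*x - 125 = (x - 5)^3

Eigenvalues and multiplicities (the geometric multiplicity of λ is n − rank(A − λI), which equals the number of Jordan blocks for λ):
  λ = 5: algebraic multiplicity = 3, geometric multiplicity = 1

Determining the block sizes for each eigenvalue:
  λ = 5: one block (gm = 1), so the single block has size am = 3 → block sizes [3]

Assembling the blocks gives a Jordan form
J =
  [5, 1, 0]
  [0, 5, 1]
  [0, 0, 5]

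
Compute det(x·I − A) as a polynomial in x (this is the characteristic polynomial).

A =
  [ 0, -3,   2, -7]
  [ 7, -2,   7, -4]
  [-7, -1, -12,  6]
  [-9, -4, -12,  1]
x^4 + 13*x^3 + 45*x^2 - 25*x - 250

Expanding det(x·I − A) (e.g. by cofactor expansion or by noting that A is similar to its Jordan form J, which has the same characteristic polynomial as A) gives
  χ_A(x) = x^4 + 13*x^3 + 45*x^2 - 25*x - 250
which factors as (x - 2)*(x + 5)^3. The eigenvalues (with algebraic multiplicities) are λ = -5 with multiplicity 3, λ = 2 with multiplicity 1.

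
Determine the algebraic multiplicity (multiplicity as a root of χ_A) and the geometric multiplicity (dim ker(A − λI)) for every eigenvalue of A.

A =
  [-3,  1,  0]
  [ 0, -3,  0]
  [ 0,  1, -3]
λ = -3: alg = 3, geom = 2

Step 1 — factor the characteristic polynomial to read off the algebraic multiplicities:
  χ_A(x) = (x + 3)^3

Step 2 — compute geometric multiplicities via the rank-nullity identity g(λ) = n − rank(A − λI):
  rank(A − (-3)·I) = 1, so dim ker(A − (-3)·I) = n − 1 = 2

Summary:
  λ = -3: algebraic multiplicity = 3, geometric multiplicity = 2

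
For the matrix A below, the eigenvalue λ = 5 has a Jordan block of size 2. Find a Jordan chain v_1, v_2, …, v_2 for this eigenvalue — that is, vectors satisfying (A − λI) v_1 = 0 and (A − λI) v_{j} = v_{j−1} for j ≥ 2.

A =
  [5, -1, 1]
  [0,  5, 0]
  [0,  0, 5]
A Jordan chain for λ = 5 of length 2:
v_1 = (-1, 0, 0)ᵀ
v_2 = (0, 1, 0)ᵀ

Let N = A − (5)·I. We want v_2 with N^2 v_2 = 0 but N^1 v_2 ≠ 0; then v_{j-1} := N · v_j for j = 2, …, 2.

Pick v_2 = (0, 1, 0)ᵀ.
Then v_1 = N · v_2 = (-1, 0, 0)ᵀ.

Sanity check: (A − (5)·I) v_1 = (0, 0, 0)ᵀ = 0. ✓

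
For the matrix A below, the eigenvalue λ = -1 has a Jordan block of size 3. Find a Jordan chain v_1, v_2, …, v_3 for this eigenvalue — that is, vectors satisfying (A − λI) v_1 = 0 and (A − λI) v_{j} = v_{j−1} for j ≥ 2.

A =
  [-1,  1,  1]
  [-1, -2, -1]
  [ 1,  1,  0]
A Jordan chain for λ = -1 of length 3:
v_1 = (0, -1, 1)ᵀ
v_2 = (1, -1, 1)ᵀ
v_3 = (0, 1, 0)ᵀ

Let N = A − (-1)·I. We want v_3 with N^3 v_3 = 0 but N^2 v_3 ≠ 0; then v_{j-1} := N · v_j for j = 3, …, 2.

Pick v_3 = (0, 1, 0)ᵀ.
Then v_2 = N · v_3 = (1, -1, 1)ᵀ.
Then v_1 = N · v_2 = (0, -1, 1)ᵀ.

Sanity check: (A − (-1)·I) v_1 = (0, 0, 0)ᵀ = 0. ✓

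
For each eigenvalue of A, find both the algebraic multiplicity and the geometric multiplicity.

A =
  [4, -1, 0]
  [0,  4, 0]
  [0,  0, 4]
λ = 4: alg = 3, geom = 2

Step 1 — factor the characteristic polynomial to read off the algebraic multiplicities:
  χ_A(x) = (x - 4)^3

Step 2 — compute geometric multiplicities via the rank-nullity identity g(λ) = n − rank(A − λI):
  rank(A − (4)·I) = 1, so dim ker(A − (4)·I) = n − 1 = 2

Summary:
  λ = 4: algebraic multiplicity = 3, geometric multiplicity = 2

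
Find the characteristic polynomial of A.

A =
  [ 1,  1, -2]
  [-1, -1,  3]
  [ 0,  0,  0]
x^3

Expanding det(x·I − A) (e.g. by cofactor expansion or by noting that A is similar to its Jordan form J, which has the same characteristic polynomial as A) gives
  χ_A(x) = x^3
which factors as x^3. The eigenvalues (with algebraic multiplicities) are λ = 0 with multiplicity 3.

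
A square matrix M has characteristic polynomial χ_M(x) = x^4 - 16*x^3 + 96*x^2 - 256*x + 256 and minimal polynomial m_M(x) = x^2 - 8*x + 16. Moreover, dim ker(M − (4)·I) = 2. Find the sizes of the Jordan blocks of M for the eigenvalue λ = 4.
Block sizes for λ = 4: [2, 2]

Step 1 — from the characteristic polynomial, algebraic multiplicity of λ = 4 is 4. From dim ker(M − (4)·I) = 2, there are exactly 2 Jordan blocks for λ = 4.
Step 2 — from the minimal polynomial, the factor (x − 4)^2 tells us the largest block for λ = 4 has size 2.
Step 3 — with total size 4, 2 blocks, and largest block 2, the block sizes (in nonincreasing order) are [2, 2].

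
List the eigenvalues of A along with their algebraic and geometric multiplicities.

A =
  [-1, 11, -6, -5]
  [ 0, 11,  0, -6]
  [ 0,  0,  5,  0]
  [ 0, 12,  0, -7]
λ = -1: alg = 2, geom = 1; λ = 5: alg = 2, geom = 2

Step 1 — factor the characteristic polynomial to read off the algebraic multiplicities:
  χ_A(x) = (x - 5)^2*(x + 1)^2

Step 2 — compute geometric multiplicities via the rank-nullity identity g(λ) = n − rank(A − λI):
  rank(A − (-1)·I) = 3, so dim ker(A − (-1)·I) = n − 3 = 1
  rank(A − (5)·I) = 2, so dim ker(A − (5)·I) = n − 2 = 2

Summary:
  λ = -1: algebraic multiplicity = 2, geometric multiplicity = 1
  λ = 5: algebraic multiplicity = 2, geometric multiplicity = 2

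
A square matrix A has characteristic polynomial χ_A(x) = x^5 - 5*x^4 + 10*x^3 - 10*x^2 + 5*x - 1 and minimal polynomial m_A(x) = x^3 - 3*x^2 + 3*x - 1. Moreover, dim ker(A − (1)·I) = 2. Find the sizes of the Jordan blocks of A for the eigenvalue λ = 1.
Block sizes for λ = 1: [3, 2]

Step 1 — from the characteristic polynomial, algebraic multiplicity of λ = 1 is 5. From dim ker(A − (1)·I) = 2, there are exactly 2 Jordan blocks for λ = 1.
Step 2 — from the minimal polynomial, the factor (x − 1)^3 tells us the largest block for λ = 1 has size 3.
Step 3 — with total size 5, 2 blocks, and largest block 3, the block sizes (in nonincreasing order) are [3, 2].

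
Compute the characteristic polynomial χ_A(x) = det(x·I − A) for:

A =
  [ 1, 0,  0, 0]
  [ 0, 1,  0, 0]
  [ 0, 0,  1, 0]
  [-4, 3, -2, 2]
x^4 - 5*x^3 + 9*x^2 - 7*x + 2

Expanding det(x·I − A) (e.g. by cofactor expansion or by noting that A is similar to its Jordan form J, which has the same characteristic polynomial as A) gives
  χ_A(x) = x^4 - 5*x^3 + 9*x^2 - 7*x + 2
which factors as (x - 2)*(x - 1)^3. The eigenvalues (with algebraic multiplicities) are λ = 1 with multiplicity 3, λ = 2 with multiplicity 1.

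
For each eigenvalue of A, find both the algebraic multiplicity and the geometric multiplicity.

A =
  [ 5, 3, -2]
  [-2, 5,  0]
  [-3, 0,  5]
λ = 5: alg = 3, geom = 1

Step 1 — factor the characteristic polynomial to read off the algebraic multiplicities:
  χ_A(x) = (x - 5)^3

Step 2 — compute geometric multiplicities via the rank-nullity identity g(λ) = n − rank(A − λI):
  rank(A − (5)·I) = 2, so dim ker(A − (5)·I) = n − 2 = 1

Summary:
  λ = 5: algebraic multiplicity = 3, geometric multiplicity = 1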